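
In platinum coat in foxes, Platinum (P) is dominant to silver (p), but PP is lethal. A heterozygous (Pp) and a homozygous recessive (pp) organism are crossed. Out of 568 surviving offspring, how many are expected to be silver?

Cross: Pp × pp
Punnett square offspring (before lethality): 2 Pp, 2 pp
No PP offspring are produced in this cross.
silver: 2 out of 4 → fraction 1/2
Expected count = 1/2 × 568 = 284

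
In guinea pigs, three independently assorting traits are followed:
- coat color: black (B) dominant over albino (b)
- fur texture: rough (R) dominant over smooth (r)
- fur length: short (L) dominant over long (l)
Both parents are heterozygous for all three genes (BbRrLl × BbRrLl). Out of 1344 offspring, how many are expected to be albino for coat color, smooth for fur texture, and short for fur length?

Trihybrid cross: BbRrLl × BbRrLl
Each trait segregates independently with a 3:1 phenotypic ratio, so each gene contributes 3/4 (dominant) or 1/4 (recessive).
Target: albino (coat color), smooth (fur texture), short (fur length)
Probability = product of independent per-trait probabilities
= 1/4 × 1/4 × 3/4 = 3/64
Expected count = 3/64 × 1344 = 63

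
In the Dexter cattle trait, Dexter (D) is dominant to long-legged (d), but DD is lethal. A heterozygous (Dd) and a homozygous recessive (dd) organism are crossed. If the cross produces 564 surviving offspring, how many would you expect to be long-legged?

Cross: Dd × dd
Punnett square offspring (before lethality): 2 Dd, 2 dd
No DD offspring are produced in this cross.
long-legged: 2 out of 4 → fraction 1/2
Expected count = 1/2 × 564 = 282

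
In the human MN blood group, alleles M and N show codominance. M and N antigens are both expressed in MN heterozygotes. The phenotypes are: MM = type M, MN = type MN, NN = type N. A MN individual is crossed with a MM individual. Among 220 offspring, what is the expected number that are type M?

Punnett square for MN × MM:
Offspring genotypes: 2 MM, 2 MN
Phenotype counts: 2 type M, 2 type MN
type M: 2 out of 4 → fraction 1/2
Expected count = 1/2 × 220 = 110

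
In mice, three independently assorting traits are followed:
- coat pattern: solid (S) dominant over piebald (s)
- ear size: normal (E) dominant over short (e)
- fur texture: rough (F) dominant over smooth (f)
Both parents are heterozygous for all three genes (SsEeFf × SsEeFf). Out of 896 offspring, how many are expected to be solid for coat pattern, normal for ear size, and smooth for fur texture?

Trihybrid cross: SsEeFf × SsEeFf
Each trait segregates independently with a 3:1 phenotypic ratio, so each gene contributes 3/4 (dominant) or 1/4 (recessive).
Target: solid (coat pattern), normal (ear size), smooth (fur texture)
Probability = product of independent per-trait probabilities
= 3/4 × 3/4 × 1/4 = 9/64
Expected count = 9/64 × 896 = 126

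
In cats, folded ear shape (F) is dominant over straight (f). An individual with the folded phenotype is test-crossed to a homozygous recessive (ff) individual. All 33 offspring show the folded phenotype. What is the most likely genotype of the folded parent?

Test cross: ? × ff
All offspring are folded.
If the unknown parent were heterozygous (Ff), about half of 33 offspring would be straight; none are. The unknown parent is most likely homozygous dominant (FF).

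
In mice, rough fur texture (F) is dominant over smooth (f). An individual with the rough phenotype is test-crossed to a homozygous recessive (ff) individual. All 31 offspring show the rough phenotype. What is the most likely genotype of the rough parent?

Test cross: ? × ff
All offspring are rough.
If the unknown parent were heterozygous (Ff), about half of 31 offspring would be smooth; none are. The unknown parent is most likely homozygous dominant (FF).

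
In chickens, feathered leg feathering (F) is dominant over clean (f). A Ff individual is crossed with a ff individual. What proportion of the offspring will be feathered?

Punnett square for Ff × ff:
Offspring genotypes: 2 Ff, 2 ff
feathered: 2, clean: 2
feathered: 2 out of 4
Probability: 2/4 = 1/2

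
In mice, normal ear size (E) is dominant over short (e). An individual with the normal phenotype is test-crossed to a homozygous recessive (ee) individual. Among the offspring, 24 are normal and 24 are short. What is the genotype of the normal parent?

Test cross: ? × ee
Offspring: 24 normal, 24 short — approximately 1:1.
A 1:1 ratio in a test cross indicates the unknown parent is heterozygous (Ee).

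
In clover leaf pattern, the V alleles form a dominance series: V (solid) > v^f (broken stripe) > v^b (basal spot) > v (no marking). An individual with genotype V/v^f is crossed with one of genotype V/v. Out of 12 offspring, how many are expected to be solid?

Cross: V/v^f × V/v
Allele dominance: V > v^f > v^b > v
Offspring genotypes: 1 V/V, 1 V/v, 1 V/v^f, 1 v^f/v
Phenotype counts: 3 solid, 1 broken stripe
solid: 3 out of 4 → fraction 3/4
Expected count = 3/4 × 12 = 9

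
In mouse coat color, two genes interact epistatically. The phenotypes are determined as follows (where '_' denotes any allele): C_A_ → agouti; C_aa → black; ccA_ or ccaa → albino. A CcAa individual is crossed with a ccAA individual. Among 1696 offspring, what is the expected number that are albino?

Cross: CcAa × ccAA — consider each gene separately:
C gene: Cc × cc → 2 Cc, 2 cc → 2 C_ : 2 cc (out of 4)
A gene: Aa × AA → 2 AA, 2 Aa → 4 A_ (out of 4)
Genotype classes (out of 4 × 4 = 16): C_A_ = 2×4 = 8; ccA_ = 2×4 = 8
Apply the phenotype rules: C_A_ (8) → agouti; ccA_ (8) → albino
Phenotype counts (out of 16): 8 agouti, 8 albino
albino: 8 out of 16 → fraction 1/2
Expected count = 1/2 × 1696 = 848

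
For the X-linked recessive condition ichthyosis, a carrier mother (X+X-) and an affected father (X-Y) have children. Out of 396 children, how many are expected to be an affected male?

Cross: X+X- × X-Y
Offspring: 1 X+X-, 1 X+Y, 1 X-X-, 1 X-Y
Probability of an affected male: 1/4
Expected count = 1/4 × 396 = 99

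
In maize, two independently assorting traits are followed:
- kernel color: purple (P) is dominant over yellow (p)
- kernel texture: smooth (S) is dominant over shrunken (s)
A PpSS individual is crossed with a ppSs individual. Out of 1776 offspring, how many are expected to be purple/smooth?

Dihybrid cross PpSS × ppSs — consider each gene separately:
kernel color: Pp × pp → 2 Pp, 2 pp → 2 P_ : 2 pp (out of 4)
kernel texture: SS × Ss → 2 SS, 2 Ss → 4 S_ (out of 4)
Combine (counts out of 4 × 4 = 16): purple/smooth (P_S_) = 2×4 = 8; yellow/smooth (ppS_) = 2×4 = 8
Phenotype counts (out of 16): 8 purple/smooth, 8 yellow/smooth
purple/smooth: 8 out of 16 → fraction 1/2
Expected count = 1/2 × 1776 = 888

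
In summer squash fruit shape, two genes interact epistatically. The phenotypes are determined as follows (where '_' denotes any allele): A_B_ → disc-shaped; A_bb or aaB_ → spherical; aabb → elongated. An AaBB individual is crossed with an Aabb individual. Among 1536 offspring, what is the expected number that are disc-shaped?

Cross: AaBB × Aabb — consider each gene separately:
A gene: Aa × Aa → 1 AA, 2 Aa, 1 aa → 3 A_ : 1 aa (out of 4)
B gene: BB × bb → 4 Bb → 4 B_ (out of 4)
Genotype classes (out of 4 × 4 = 16): A_B_ = 3×4 = 12; aaB_ = 1×4 = 4
Apply the phenotype rules: A_B_ (12) → disc-shaped; aaB_ (4) → spherical
Phenotype counts (out of 16): 12 disc-shaped, 4 spherical
disc-shaped: 12 out of 16 → fraction 3/4
Expected count = 3/4 × 1536 = 1152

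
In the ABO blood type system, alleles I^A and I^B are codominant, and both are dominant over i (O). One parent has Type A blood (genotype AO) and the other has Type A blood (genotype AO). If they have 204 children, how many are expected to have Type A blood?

Cross: AO × AO
Possible offspring genotypes: 1 AA, 2 AO, 1 OO
Blood type counts: 3 Type A, 1 Type O
Probability of Type A: 3/4
Expected count = 3/4 × 204 = 153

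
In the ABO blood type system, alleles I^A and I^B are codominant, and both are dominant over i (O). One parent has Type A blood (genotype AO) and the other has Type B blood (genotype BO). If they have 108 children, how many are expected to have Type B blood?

Cross: AO × BO
Possible offspring genotypes: 1 AB, 1 AO, 1 BO, 1 OO
Blood type counts: 1 Type AB, 1 Type A, 1 Type B, 1 Type O
Probability of Type B: 1/4
Expected count = 1/4 × 108 = 27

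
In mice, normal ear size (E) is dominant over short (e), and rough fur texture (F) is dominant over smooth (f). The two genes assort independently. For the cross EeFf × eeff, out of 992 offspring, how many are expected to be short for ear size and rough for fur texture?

Dihybrid cross EeFf × eeff — consider each gene separately:
ear size: Ee × ee → 2 Ee, 2 ee → 2 E_ : 2 ee (out of 4)
fur texture: Ff × ff → 2 Ff, 2 ff → 2 F_ : 2 ff (out of 4)
Looking for: short (ee) and rough (F_)
P(short) = 2/4, P(rough) = 2/4
P(both) = 2/4 × 2/4 = 4/16 = 1/4
Expected count = 1/4 × 992 = 248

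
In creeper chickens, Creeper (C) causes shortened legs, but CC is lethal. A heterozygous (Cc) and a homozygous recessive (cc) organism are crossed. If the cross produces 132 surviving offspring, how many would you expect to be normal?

Cross: Cc × cc
Punnett square offspring (before lethality): 2 Cc, 2 cc
No CC offspring are produced in this cross.
normal: 2 out of 4 → fraction 1/2
Expected count = 1/2 × 132 = 66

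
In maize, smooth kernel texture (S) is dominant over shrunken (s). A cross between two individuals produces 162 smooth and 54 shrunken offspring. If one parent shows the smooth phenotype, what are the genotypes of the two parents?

Observed offspring: 162 smooth, 54 shrunken
The observed ratio simplifies to 3:1. Shrunken (ss) offspring appear, so each parent must contribute one s allele. The parent stated to show smooth carries S, so it is Ss. The other parent is then either Ss or ss: Ss × ss would give a 1:1 split, whereas Ss × Ss gives 3:1 — matching the data. So both parents are heterozygous (Ss × Ss).
Parent genotypes: Ss × Ss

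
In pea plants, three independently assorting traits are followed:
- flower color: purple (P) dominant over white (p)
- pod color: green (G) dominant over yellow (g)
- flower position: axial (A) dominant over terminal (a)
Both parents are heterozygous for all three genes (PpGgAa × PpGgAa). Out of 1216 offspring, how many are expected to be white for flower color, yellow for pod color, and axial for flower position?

Trihybrid cross: PpGgAa × PpGgAa
Each trait segregates independently with a 3:1 phenotypic ratio, so each gene contributes 3/4 (dominant) or 1/4 (recessive).
Target: white (flower color), yellow (pod color), axial (flower position)
Probability = product of independent per-trait probabilities
= 1/4 × 1/4 × 3/4 = 3/64
Expected count = 3/64 × 1216 = 57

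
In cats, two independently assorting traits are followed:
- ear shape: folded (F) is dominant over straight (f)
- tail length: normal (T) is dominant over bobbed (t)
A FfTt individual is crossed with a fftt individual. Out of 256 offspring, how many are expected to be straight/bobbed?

Dihybrid cross FfTt × fftt — consider each gene separately:
ear shape: Ff × ff → 2 Ff, 2 ff → 2 F_ : 2 ff (out of 4)
tail length: Tt × tt → 2 Tt, 2 tt → 2 T_ : 2 tt (out of 4)
Combine (counts out of 4 × 4 = 16): folded/normal (F_T_) = 2×2 = 4; folded/bobbed (F_tt) = 2×2 = 4; straight/normal (ffT_) = 2×2 = 4; straight/bobbed (fftt) = 2×2 = 4
Phenotype counts (out of 16): 4 folded/normal, 4 folded/bobbed, 4 straight/normal, 4 straight/bobbed
straight/bobbed: 4 out of 16 → fraction 1/4
Expected count = 1/4 × 256 = 64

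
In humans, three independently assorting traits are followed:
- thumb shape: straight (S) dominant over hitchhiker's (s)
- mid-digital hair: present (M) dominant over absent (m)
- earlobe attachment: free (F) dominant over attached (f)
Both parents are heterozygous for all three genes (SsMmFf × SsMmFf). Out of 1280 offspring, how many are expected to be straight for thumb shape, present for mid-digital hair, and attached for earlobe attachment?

Trihybrid cross: SsMmFf × SsMmFf
Each trait segregates independently with a 3:1 phenotypic ratio, so each gene contributes 3/4 (dominant) or 1/4 (recessive).
Target: straight (thumb shape), present (mid-digital hair), attached (earlobe attachment)
Probability = product of independent per-trait probabilities
= 3/4 × 3/4 × 1/4 = 9/64
Expected count = 9/64 × 1280 = 180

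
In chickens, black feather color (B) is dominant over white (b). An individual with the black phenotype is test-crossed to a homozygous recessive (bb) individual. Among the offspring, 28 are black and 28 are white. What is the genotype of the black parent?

Test cross: ? × bb
Offspring: 28 black, 28 white — approximately 1:1.
A 1:1 ratio in a test cross indicates the unknown parent is heterozygous (Bb).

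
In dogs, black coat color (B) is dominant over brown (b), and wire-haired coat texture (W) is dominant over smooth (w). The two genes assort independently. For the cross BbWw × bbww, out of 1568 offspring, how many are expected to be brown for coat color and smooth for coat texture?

Dihybrid cross BbWw × bbww — consider each gene separately:
coat color: Bb × bb → 2 Bb, 2 bb → 2 B_ : 2 bb (out of 4)
coat texture: Ww × ww → 2 Ww, 2 ww → 2 W_ : 2 ww (out of 4)
Looking for: brown (bb) and smooth (ww)
P(brown) = 2/4, P(smooth) = 2/4
P(both) = 2/4 × 2/4 = 4/16 = 1/4
Expected count = 1/4 × 1568 = 392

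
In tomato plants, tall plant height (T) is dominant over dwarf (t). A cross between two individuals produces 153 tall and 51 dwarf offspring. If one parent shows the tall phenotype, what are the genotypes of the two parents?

Observed offspring: 153 tall, 51 dwarf
The observed ratio simplifies to 3:1. Dwarf (tt) offspring appear, so each parent must contribute one t allele. The parent stated to show tall carries T, so it is Tt. The other parent is then either Tt or tt: Tt × tt would give a 1:1 split, whereas Tt × Tt gives 3:1 — matching the data. So both parents are heterozygous (Tt × Tt).
Parent genotypes: Tt × Tt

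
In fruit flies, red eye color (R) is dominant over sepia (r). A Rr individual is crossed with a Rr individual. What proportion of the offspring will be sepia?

Punnett square for Rr × Rr:
Offspring genotypes: 1 RR, 2 Rr, 1 rr
red: 3, sepia: 1
sepia: 1 out of 4
Probability: 1/4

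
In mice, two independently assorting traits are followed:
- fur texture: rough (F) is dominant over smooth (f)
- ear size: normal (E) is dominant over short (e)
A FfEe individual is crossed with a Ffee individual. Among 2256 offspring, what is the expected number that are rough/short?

Dihybrid cross FfEe × Ffee — consider each gene separately:
fur texture: Ff × Ff → 1 FF, 2 Ff, 1 ff → 3 F_ : 1 ff (out of 4)
ear size: Ee × ee → 2 Ee, 2 ee → 2 E_ : 2 ee (out of 4)
Combine (counts out of 4 × 4 = 16): rough/normal (F_E_) = 3×2 = 6; rough/short (F_ee) = 3×2 = 6; smooth/normal (ffE_) = 1×2 = 2; smooth/short (ffee) = 1×2 = 2
Phenotype counts (out of 16): 6 rough/normal, 6 rough/short, 2 smooth/normal, 2 smooth/short
rough/short: 6 out of 16 → fraction 3/8
Expected count = 3/8 × 2256 = 846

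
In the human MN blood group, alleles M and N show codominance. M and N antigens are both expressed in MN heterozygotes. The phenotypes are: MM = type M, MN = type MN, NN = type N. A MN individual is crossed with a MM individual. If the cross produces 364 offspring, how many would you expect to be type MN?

Punnett square for MN × MM:
Offspring genotypes: 2 MM, 2 MN
Phenotype counts: 2 type M, 2 type MN
type MN: 2 out of 4 → fraction 1/2
Expected count = 1/2 × 364 = 182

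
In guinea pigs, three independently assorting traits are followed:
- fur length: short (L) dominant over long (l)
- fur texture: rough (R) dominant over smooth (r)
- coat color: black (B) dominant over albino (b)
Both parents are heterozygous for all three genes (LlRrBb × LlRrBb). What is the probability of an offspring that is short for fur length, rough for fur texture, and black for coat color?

Trihybrid cross: LlRrBb × LlRrBb
Each trait segregates independently with a 3:1 phenotypic ratio, so each gene contributes 3/4 (dominant) or 1/4 (recessive).
Target: short (fur length), rough (fur texture), black (coat color)
Probability = product of independent per-trait probabilities
= 3/4 × 3/4 × 3/4 = 27/64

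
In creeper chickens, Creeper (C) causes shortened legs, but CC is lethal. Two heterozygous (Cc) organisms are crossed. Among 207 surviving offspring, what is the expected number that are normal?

Cross: Cc × Cc
Punnett square offspring (before lethality): 1 CC, 2 Cc, 1 cc
The CC genotype is lethal (embryos die); surviving offspring: 2 Cc, 1 cc
normal: 1 out of 3 → fraction 1/3
Expected count = 1/3 × 207 = 69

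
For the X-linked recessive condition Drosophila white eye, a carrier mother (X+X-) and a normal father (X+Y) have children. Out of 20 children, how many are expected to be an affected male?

Cross: X+X- × X+Y
Offspring: 1 X+X+, 1 X+Y, 1 X+X-, 1 X-Y
Probability of an affected male: 1/4
Expected count = 1/4 × 20 = 5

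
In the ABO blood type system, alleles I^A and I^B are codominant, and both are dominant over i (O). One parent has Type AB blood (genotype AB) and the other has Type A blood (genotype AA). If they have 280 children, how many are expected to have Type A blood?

Cross: AB × AA
Possible offspring genotypes: 2 AA, 2 AB
Blood type counts: 2 Type A, 2 Type AB
Probability of Type A: 2/4 = 1/2
Expected count = 1/2 × 280 = 140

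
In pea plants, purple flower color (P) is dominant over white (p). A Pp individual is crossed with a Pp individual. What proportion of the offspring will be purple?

Punnett square for Pp × Pp:
Offspring genotypes: 1 PP, 2 Pp, 1 pp
purple: 3, white: 1
purple: 3 out of 4
Probability: 3/4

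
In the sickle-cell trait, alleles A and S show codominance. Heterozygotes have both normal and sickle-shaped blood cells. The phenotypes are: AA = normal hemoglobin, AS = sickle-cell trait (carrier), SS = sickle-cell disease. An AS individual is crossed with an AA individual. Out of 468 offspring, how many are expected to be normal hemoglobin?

Punnett square for AS × AA:
Offspring genotypes: 2 AA, 2 AS
Phenotype counts: 2 normal hemoglobin, 2 sickle-cell trait (carrier)
normal hemoglobin: 2 out of 4 → fraction 1/2
Expected count = 1/2 × 468 = 234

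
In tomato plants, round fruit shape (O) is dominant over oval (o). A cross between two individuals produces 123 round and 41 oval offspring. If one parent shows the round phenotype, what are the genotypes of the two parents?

Observed offspring: 123 round, 41 oval
The observed ratio simplifies to 3:1. Oval (oo) offspring appear, so each parent must contribute one o allele. The parent stated to show round carries O, so it is Oo. The other parent is then either Oo or oo: Oo × oo would give a 1:1 split, whereas Oo × Oo gives 3:1 — matching the data. So both parents are heterozygous (Oo × Oo).
Parent genotypes: Oo × Oo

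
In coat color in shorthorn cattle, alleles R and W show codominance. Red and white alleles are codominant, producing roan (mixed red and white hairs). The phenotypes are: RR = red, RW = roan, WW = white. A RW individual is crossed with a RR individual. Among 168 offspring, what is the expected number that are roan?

Punnett square for RW × RR:
Offspring genotypes: 2 RR, 2 RW
Phenotype counts: 2 red, 2 roan
roan: 2 out of 4 → fraction 1/2
Expected count = 1/2 × 168 = 84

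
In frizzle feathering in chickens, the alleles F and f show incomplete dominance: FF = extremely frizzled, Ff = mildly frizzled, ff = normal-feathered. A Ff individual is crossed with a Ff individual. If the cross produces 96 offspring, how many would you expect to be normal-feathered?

Punnett square for Ff × Ff:
Offspring genotypes: 1 FF, 2 Ff, 1 ff
Phenotype counts: 1 extremely frizzled, 2 mildly frizzled, 1 normal-feathered
normal-feathered: 1 out of 4 → fraction 1/4
Expected count = 1/4 × 96 = 24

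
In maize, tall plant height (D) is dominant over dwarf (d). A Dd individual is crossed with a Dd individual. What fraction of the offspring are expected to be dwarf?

Punnett square for Dd × Dd:
Offspring genotypes: 1 DD, 2 Dd, 1 dd
tall: 3, dwarf: 1
dwarf: 1 out of 4
Probability: 1/4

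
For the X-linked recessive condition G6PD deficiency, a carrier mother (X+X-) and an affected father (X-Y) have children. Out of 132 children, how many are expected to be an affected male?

Cross: X+X- × X-Y
Offspring: 1 X+X-, 1 X+Y, 1 X-X-, 1 X-Y
Probability of an affected male: 1/4
Expected count = 1/4 × 132 = 33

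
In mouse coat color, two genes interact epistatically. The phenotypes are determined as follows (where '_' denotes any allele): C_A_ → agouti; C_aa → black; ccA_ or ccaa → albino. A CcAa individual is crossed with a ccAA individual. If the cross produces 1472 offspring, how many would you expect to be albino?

Cross: CcAa × ccAA — consider each gene separately:
C gene: Cc × cc → 2 Cc, 2 cc → 2 C_ : 2 cc (out of 4)
A gene: Aa × AA → 2 AA, 2 Aa → 4 A_ (out of 4)
Genotype classes (out of 4 × 4 = 16): C_A_ = 2×4 = 8; ccA_ = 2×4 = 8
Apply the phenotype rules: C_A_ (8) → agouti; ccA_ (8) → albino
Phenotype counts (out of 16): 8 agouti, 8 albino
albino: 8 out of 16 → fraction 1/2
Expected count = 1/2 × 1472 = 736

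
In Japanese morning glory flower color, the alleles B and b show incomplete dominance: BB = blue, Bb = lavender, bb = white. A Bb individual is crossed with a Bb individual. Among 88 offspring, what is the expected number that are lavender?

Punnett square for Bb × Bb:
Offspring genotypes: 1 BB, 2 Bb, 1 bb
Phenotype counts: 1 blue, 2 lavender, 1 white
lavender: 2 out of 4 → fraction 1/2
Expected count = 1/2 × 88 = 44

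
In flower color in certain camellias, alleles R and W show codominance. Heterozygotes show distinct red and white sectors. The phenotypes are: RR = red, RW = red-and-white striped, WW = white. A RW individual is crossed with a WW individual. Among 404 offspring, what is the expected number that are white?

Punnett square for RW × WW:
Offspring genotypes: 2 RW, 2 WW
Phenotype counts: 2 red-and-white striped, 2 white
white: 2 out of 4 → fraction 1/2
Expected count = 1/2 × 404 = 202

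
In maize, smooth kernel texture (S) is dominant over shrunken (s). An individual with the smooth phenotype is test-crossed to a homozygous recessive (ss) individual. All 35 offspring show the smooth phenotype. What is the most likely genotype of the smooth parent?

Test cross: ? × ss
All offspring are smooth.
If the unknown parent were heterozygous (Ss), about half of 35 offspring would be shrunken; none are. The unknown parent is most likely homozygous dominant (SS).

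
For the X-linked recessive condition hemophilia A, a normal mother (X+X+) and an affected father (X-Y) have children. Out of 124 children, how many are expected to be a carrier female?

Cross: X+X+ × X-Y
Offspring: 2 X+X-, 2 X+Y
Probability of a carrier female: 2/4 = 1/2
Expected count = 1/2 × 124 = 62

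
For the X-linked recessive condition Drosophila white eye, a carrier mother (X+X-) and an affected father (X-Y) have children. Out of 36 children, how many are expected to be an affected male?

Cross: X+X- × X-Y
Offspring: 1 X+X-, 1 X+Y, 1 X-X-, 1 X-Y
Probability of an affected male: 1/4
Expected count = 1/4 × 36 = 9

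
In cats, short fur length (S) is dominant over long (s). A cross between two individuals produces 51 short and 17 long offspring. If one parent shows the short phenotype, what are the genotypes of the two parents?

Observed offspring: 51 short, 17 long
The observed ratio simplifies to 3:1. Long (ss) offspring appear, so each parent must contribute one s allele. The parent stated to show short carries S, so it is Ss. The other parent is then either Ss or ss: Ss × ss would give a 1:1 split, whereas Ss × Ss gives 3:1 — matching the data. So both parents are heterozygous (Ss × Ss).
Parent genotypes: Ss × Ss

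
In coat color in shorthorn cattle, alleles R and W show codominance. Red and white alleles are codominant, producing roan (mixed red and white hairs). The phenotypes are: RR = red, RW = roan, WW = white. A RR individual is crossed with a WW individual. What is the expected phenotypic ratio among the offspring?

Punnett square for RR × WW:
Offspring genotypes: 4 RW
Phenotype counts: 4 roan
Ratio: all roan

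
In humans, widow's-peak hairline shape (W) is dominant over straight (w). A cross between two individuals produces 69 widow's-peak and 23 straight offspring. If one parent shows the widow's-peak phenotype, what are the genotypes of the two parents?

Observed offspring: 69 widow's-peak, 23 straight
The observed ratio simplifies to 3:1. Straight (ww) offspring appear, so each parent must contribute one w allele. The parent stated to show widow's-peak carries W, so it is Ww. The other parent is then either Ww or ww: Ww × ww would give a 1:1 split, whereas Ww × Ww gives 3:1 — matching the data. So both parents are heterozygous (Ww × Ww).
Parent genotypes: Ww × Ww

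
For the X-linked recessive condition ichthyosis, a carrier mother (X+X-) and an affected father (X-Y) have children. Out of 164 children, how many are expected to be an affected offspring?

Cross: X+X- × X-Y
Offspring: 1 X+X-, 1 X+Y, 1 X-X-, 1 X-Y
Probability of an affected offspring: 2/4 = 1/2
Expected count = 1/2 × 164 = 82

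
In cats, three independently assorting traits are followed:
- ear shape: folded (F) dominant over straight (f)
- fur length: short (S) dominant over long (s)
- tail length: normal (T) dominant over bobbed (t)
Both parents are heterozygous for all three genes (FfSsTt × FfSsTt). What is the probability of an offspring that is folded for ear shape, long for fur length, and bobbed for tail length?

Trihybrid cross: FfSsTt × FfSsTt
Each trait segregates independently with a 3:1 phenotypic ratio, so each gene contributes 3/4 (dominant) or 1/4 (recessive).
Target: folded (ear shape), long (fur length), bobbed (tail length)
Probability = product of independent per-trait probabilities
= 3/4 × 1/4 × 1/4 = 3/64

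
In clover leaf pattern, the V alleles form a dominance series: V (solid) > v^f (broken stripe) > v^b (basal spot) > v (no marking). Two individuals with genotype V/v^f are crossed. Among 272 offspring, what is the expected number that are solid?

Cross: V/v^f × V/v^f
Allele dominance: V > v^f > v^b > v
Offspring genotypes: 1 V/V, 2 V/v^f, 1 v^f/v^f
Phenotype counts: 3 solid, 1 broken stripe
solid: 3 out of 4 → fraction 3/4
Expected count = 3/4 × 272 = 204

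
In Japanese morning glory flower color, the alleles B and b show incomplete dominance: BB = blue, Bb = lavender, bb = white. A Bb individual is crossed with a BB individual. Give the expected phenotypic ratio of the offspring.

Punnett square for Bb × BB:
Offspring genotypes: 2 BB, 2 Bb
Phenotype counts: 2 blue, 2 lavender
Ratio: 1 blue : 1 lavender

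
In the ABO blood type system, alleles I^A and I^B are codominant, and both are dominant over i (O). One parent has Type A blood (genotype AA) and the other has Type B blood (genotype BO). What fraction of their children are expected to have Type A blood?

Cross: AA × BO
Possible offspring genotypes: 2 AB, 2 AO
Blood type counts: 2 Type AB, 2 Type A
Probability of Type A: 2/4 = 1/2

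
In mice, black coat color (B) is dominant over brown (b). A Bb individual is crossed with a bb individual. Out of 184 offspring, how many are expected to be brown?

Punnett square for Bb × bb:
Offspring genotypes: 2 Bb, 2 bb
black: 2, brown: 2
brown: 2 out of 4 → fraction 1/2
Expected count = 1/2 × 184 = 92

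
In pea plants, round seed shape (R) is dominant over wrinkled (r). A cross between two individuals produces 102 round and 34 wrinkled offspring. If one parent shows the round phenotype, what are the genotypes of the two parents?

Observed offspring: 102 round, 34 wrinkled
The observed ratio simplifies to 3:1. Wrinkled (rr) offspring appear, so each parent must contribute one r allele. The parent stated to show round carries R, so it is Rr. The other parent is then either Rr or rr: Rr × rr would give a 1:1 split, whereas Rr × Rr gives 3:1 — matching the data. So both parents are heterozygous (Rr × Rr).
Parent genotypes: Rr × Rr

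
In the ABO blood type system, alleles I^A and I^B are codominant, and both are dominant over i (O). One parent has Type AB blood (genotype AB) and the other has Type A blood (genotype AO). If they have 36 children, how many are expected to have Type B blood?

Cross: AB × AO
Possible offspring genotypes: 1 AA, 1 AO, 1 AB, 1 BO
Blood type counts: 2 Type A, 1 Type AB, 1 Type B
Probability of Type B: 1/4
Expected count = 1/4 × 36 = 9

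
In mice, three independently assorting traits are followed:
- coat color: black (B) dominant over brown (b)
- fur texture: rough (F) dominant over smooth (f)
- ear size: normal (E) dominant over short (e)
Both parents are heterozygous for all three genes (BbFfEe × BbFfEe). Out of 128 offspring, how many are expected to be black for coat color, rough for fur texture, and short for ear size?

Trihybrid cross: BbFfEe × BbFfEe
Each trait segregates independently with a 3:1 phenotypic ratio, so each gene contributes 3/4 (dominant) or 1/4 (recessive).
Target: black (coat color), rough (fur texture), short (ear size)
Probability = product of independent per-trait probabilities
= 3/4 × 3/4 × 1/4 = 9/64
Expected count = 9/64 × 128 = 18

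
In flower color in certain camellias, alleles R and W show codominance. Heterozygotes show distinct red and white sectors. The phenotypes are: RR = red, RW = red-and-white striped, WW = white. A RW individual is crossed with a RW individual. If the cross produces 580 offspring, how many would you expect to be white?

Punnett square for RW × RW:
Offspring genotypes: 1 RR, 2 RW, 1 WW
Phenotype counts: 1 red, 2 red-and-white striped, 1 white
white: 1 out of 4 → fraction 1/4
Expected count = 1/4 × 580 = 145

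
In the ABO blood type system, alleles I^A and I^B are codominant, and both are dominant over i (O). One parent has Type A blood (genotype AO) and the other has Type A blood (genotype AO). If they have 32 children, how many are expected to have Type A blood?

Cross: AO × AO
Possible offspring genotypes: 1 AA, 2 AO, 1 OO
Blood type counts: 3 Type A, 1 Type O
Probability of Type A: 3/4
Expected count = 3/4 × 32 = 24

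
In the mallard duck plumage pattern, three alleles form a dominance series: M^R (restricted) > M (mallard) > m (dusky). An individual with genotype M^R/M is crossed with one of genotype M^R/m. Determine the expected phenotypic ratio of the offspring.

Cross: M^R/M × M^R/m
Allele dominance: M^R > M > m
Offspring genotypes: 1 M^R/M^R, 1 M^R/m, 1 M^R/M, 1 M/m
Phenotype counts: 3 restricted, 1 mallard
Ratio: 3 restricted : 1 mallard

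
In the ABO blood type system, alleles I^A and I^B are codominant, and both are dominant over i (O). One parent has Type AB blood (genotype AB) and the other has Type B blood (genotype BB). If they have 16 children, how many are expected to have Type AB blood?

Cross: AB × BB
Possible offspring genotypes: 2 AB, 2 BB
Blood type counts: 2 Type AB, 2 Type B
Probability of Type AB: 2/4 = 1/2
Expected count = 1/2 × 16 = 8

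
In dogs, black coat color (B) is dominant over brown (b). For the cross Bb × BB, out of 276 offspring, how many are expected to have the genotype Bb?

Punnett square for Bb × BB:
Offspring genotypes: 2 BB, 2 Bb
Total offspring: 4
Count with target: 2
Probability: 2/4 = 1/2
Expected count = 1/2 × 276 = 138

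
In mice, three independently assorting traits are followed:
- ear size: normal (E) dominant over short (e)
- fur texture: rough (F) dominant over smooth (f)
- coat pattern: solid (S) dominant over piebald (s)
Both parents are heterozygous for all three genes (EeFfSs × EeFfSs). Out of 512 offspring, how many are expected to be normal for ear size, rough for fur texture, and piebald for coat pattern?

Trihybrid cross: EeFfSs × EeFfSs
Each trait segregates independently with a 3:1 phenotypic ratio, so each gene contributes 3/4 (dominant) or 1/4 (recessive).
Target: normal (ear size), rough (fur texture), piebald (coat pattern)
Probability = product of independent per-trait probabilities
= 3/4 × 3/4 × 1/4 = 9/64
Expected count = 9/64 × 512 = 72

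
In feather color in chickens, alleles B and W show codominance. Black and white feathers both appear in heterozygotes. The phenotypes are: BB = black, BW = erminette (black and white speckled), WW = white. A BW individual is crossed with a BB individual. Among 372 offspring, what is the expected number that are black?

Punnett square for BW × BB:
Offspring genotypes: 2 BB, 2 BW
Phenotype counts: 2 black, 2 erminette (black and white speckled)
black: 2 out of 4 → fraction 1/2
Expected count = 1/2 × 372 = 186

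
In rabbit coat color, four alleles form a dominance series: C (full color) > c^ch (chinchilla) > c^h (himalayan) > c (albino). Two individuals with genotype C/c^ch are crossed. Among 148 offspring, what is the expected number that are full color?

Cross: C/c^ch × C/c^ch
Allele dominance: C > c^ch > c^h > c
Offspring genotypes: 1 C/C, 2 C/c^ch, 1 c^ch/c^ch
Phenotype counts: 3 full color, 1 chinchilla
full color: 3 out of 4 → fraction 3/4
Expected count = 3/4 × 148 = 111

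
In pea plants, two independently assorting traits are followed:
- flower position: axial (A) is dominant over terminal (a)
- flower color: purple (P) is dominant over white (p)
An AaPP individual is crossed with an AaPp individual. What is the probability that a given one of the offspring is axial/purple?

Dihybrid cross AaPP × AaPp — consider each gene separately:
flower position: Aa × Aa → 1 AA, 2 Aa, 1 aa → 3 A_ : 1 aa (out of 4)
flower color: PP × Pp → 2 PP, 2 Pp → 4 P_ (out of 4)
Combine (counts out of 4 × 4 = 16): axial/purple (A_P_) = 3×4 = 12; terminal/purple (aaP_) = 1×4 = 4
Phenotype counts (out of 16): 12 axial/purple, 4 terminal/purple
axial/purple: 12 out of 16
Probability: 12/16 = 3/4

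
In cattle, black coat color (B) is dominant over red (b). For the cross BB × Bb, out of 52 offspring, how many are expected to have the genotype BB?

Punnett square for BB × Bb:
Offspring genotypes: 2 BB, 2 Bb
Total offspring: 4
Count with target: 2
Probability: 2/4 = 1/2
Expected count = 1/2 × 52 = 26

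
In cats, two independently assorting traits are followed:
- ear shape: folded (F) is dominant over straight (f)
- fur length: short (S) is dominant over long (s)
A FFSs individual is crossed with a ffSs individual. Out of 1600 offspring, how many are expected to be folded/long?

Dihybrid cross FFSs × ffSs — consider each gene separately:
ear shape: FF × ff → 4 Ff → 4 F_ (out of 4)
fur length: Ss × Ss → 1 SS, 2 Ss, 1 ss → 3 S_ : 1 ss (out of 4)
Combine (counts out of 4 × 4 = 16): folded/short (F_S_) = 4×3 = 12; folded/long (F_ss) = 4×1 = 4
Phenotype counts (out of 16): 12 folded/short, 4 folded/long
folded/long: 4 out of 16 → fraction 1/4
Expected count = 1/4 × 1600 = 400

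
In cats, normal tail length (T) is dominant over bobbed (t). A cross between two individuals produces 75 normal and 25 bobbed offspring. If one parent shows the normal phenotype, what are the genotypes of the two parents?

Observed offspring: 75 normal, 25 bobbed
The observed ratio simplifies to 3:1. Bobbed (tt) offspring appear, so each parent must contribute one t allele. The parent stated to show normal carries T, so it is Tt. The other parent is then either Tt or tt: Tt × tt would give a 1:1 split, whereas Tt × Tt gives 3:1 — matching the data. So both parents are heterozygous (Tt × Tt).
Parent genotypes: Tt × Tt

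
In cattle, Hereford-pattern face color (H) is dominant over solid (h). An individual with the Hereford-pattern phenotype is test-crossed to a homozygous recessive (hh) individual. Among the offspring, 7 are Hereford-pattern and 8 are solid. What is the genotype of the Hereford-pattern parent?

Test cross: ? × hh
Offspring: 7 Hereford-pattern, 8 solid — approximately 1:1.
A 1:1 ratio in a test cross indicates the unknown parent is heterozygous (Hh).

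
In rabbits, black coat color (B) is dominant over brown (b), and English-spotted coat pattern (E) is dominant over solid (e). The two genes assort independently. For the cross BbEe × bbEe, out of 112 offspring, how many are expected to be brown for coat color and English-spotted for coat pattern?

Dihybrid cross BbEe × bbEe — consider each gene separately:
coat color: Bb × bb → 2 Bb, 2 bb → 2 B_ : 2 bb (out of 4)
coat pattern: Ee × Ee → 1 EE, 2 Ee, 1 ee → 3 E_ : 1 ee (out of 4)
Looking for: brown (bb) and English-spotted (E_)
P(brown) = 2/4, P(English-spotted) = 3/4
P(both) = 2/4 × 3/4 = 6/16 = 3/8
Expected count = 3/8 × 112 = 42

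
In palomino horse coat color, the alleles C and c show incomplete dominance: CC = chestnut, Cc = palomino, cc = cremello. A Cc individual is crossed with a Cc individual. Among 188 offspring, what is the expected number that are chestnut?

Punnett square for Cc × Cc:
Offspring genotypes: 1 CC, 2 Cc, 1 cc
Phenotype counts: 1 chestnut, 2 palomino, 1 cremello
chestnut: 1 out of 4 → fraction 1/4
Expected count = 1/4 × 188 = 47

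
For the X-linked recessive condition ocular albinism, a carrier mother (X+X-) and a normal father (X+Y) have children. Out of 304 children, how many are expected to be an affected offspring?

Cross: X+X- × X+Y
Offspring: 1 X+X+, 1 X+Y, 1 X+X-, 1 X-Y
Probability of an affected offspring: 1/4
Expected count = 1/4 × 304 = 76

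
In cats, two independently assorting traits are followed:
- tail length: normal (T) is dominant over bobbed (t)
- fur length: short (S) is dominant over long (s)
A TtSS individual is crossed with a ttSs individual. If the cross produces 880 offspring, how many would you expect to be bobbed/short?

Dihybrid cross TtSS × ttSs — consider each gene separately:
tail length: Tt × tt → 2 Tt, 2 tt → 2 T_ : 2 tt (out of 4)
fur length: SS × Ss → 2 SS, 2 Ss → 4 S_ (out of 4)
Combine (counts out of 4 × 4 = 16): normal/short (T_S_) = 2×4 = 8; bobbed/short (ttS_) = 2×4 = 8
Phenotype counts (out of 16): 8 normal/short, 8 bobbed/short
bobbed/short: 8 out of 16 → fraction 1/2
Expected count = 1/2 × 880 = 440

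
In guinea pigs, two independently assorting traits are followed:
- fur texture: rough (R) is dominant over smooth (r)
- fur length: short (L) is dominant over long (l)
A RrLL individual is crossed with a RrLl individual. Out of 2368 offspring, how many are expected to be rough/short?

Dihybrid cross RrLL × RrLl — consider each gene separately:
fur texture: Rr × Rr → 1 RR, 2 Rr, 1 rr → 3 R_ : 1 rr (out of 4)
fur length: LL × Ll → 2 LL, 2 Ll → 4 L_ (out of 4)
Combine (counts out of 4 × 4 = 16): rough/short (R_L_) = 3×4 = 12; smooth/short (rrL_) = 1×4 = 4
Phenotype counts (out of 16): 12 rough/short, 4 smooth/short
rough/short: 12 out of 16 → fraction 3/4
Expected count = 3/4 × 2368 = 1776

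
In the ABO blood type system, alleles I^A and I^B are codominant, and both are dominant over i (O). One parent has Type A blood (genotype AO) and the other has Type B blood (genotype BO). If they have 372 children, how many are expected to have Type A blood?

Cross: AO × BO
Possible offspring genotypes: 1 AB, 1 AO, 1 BO, 1 OO
Blood type counts: 1 Type AB, 1 Type A, 1 Type B, 1 Type O
Probability of Type A: 1/4
Expected count = 1/4 × 372 = 93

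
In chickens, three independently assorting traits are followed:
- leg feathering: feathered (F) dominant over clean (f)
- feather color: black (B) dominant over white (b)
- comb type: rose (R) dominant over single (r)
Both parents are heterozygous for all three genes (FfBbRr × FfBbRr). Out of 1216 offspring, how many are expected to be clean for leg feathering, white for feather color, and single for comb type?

Trihybrid cross: FfBbRr × FfBbRr
Each trait segregates independently with a 3:1 phenotypic ratio, so each gene contributes 3/4 (dominant) or 1/4 (recessive).
Target: clean (leg feathering), white (feather color), single (comb type)
Probability = product of independent per-trait probabilities
= 1/4 × 1/4 × 1/4 = 1/64
Expected count = 1/64 × 1216 = 19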